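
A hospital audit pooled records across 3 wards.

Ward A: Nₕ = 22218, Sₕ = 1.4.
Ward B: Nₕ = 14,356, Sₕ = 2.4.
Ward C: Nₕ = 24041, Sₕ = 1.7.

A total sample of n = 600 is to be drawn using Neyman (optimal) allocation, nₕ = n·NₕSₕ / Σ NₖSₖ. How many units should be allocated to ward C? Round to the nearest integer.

Σ NₕSₕ = 22218·1.4 + 14356·2.4 + 24041·1.7 = 106429.3.
Share for C: 40869.7/106429.3 = 0.38401.
n_C = 600 × 0.38401 = 230.405... → 230.

230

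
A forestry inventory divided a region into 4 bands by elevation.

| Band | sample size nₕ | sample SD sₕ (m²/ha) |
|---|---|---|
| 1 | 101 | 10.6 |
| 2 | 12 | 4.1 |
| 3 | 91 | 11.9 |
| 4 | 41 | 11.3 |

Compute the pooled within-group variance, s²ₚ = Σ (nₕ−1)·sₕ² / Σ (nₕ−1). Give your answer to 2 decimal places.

121.47

1: (101−1)·10.6² = 100·112.36 = 11236
2: (12−1)·4.1² = 11·16.81 = 184.91
3: (91−1)·11.9² = 90·141.61 = 12744.9
4: (41−1)·11.3² = 40·127.69 = 5107.6
Numerator = 29273.41; denominator = Σ(nₕ−1) = 241.
s²ₚ = 29273.41/241 = 121.4664... → 121.47.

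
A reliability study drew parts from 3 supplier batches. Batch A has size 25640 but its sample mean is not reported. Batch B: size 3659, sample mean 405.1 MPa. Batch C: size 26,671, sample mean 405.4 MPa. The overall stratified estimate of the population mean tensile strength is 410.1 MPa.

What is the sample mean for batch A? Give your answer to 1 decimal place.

415.7

Σ Nₕx̄ₕ = N·μ, so 25640·x̄_A = 55970·410.1 − (3659·405.1 + 26671·405.4).
= 22953297 − 12294684.3 = 10658612.7.
x̄_A = 10658612.7 / 25640 = 415.703... → 415.7.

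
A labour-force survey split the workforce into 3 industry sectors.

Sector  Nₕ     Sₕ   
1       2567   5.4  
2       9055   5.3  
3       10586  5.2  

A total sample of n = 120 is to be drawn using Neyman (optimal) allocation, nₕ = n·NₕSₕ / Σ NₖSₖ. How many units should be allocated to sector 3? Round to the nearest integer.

57

1: NₕSₕ = 2567·5.4 = 13861.8
2: NₕSₕ = 9055·5.3 = 47991.5
3: NₕSₕ = 10586·5.2 = 55047.2
Σ NₕSₕ = 116900.5.
n_3 = 120·55047.2/116900.5 = 56.507... → 57.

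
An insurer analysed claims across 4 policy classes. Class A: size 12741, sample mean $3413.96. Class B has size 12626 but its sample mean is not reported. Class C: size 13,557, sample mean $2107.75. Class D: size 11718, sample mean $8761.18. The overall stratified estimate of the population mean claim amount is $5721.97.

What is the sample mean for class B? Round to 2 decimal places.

9111.08

N = 12741 + 12626 + 13557 + 11718 = 50642.
Overall total = μ·N = 5721.97·50642 = 289772004.74.
Subtract the known strata: 12741·3413.96 + 13557·2107.75 + 11718·8761.18 = 174735538.35.
Remaining total for class B: 289772004.74 − 174735538.35 = 115036466.39.
Divide by its size: 115036466.39 / 12626 = 9111.0776... → 9111.08.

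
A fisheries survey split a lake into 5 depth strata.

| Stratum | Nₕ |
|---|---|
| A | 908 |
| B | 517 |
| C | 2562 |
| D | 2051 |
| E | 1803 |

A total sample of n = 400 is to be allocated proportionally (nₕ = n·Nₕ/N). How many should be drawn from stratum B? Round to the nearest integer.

26

N = 908 + 517 + 2562 + 2051 + 1803 = 7841.
n_B = 400·517/7841 = 26.374... → 26.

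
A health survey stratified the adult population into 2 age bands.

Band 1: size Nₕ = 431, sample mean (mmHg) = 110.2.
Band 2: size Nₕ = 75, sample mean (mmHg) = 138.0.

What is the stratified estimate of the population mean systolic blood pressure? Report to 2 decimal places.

114.32

x̄_st = (Σ Nₕx̄ₕ) / (Σ Nₕ) = (431·110.2 + 75·138.0) / 506
= 57846.2 / 506 = 114.3206... → 114.32.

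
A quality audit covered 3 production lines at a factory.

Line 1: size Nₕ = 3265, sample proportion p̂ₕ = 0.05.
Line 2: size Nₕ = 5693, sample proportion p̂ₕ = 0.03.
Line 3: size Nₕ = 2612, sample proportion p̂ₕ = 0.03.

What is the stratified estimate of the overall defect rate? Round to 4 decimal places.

N = 3265 + 5693 + 2612 = 11570.
Overall proportion = Σ (Nₕ/N)·p̂ₕ.
Σ Nₕp̂ₕ = 163.25 + 170.79 + 78.36 = 412.4.
412.4 / 11570 = 0.035644... → 0.0356.

0.0356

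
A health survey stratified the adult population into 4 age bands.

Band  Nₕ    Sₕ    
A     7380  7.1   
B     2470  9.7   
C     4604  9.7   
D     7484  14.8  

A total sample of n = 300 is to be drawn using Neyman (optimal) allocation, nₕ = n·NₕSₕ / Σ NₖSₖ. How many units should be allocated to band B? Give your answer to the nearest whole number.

A: NₕSₕ = 7380·7.1 = 52398
B: NₕSₕ = 2470·9.7 = 23959
C: NₕSₕ = 4604·9.7 = 44658.8
D: NₕSₕ = 7484·14.8 = 110763.2
Σ NₕSₕ = 231779.
n_B = 300·23959/231779 = 31.011... → 31.

31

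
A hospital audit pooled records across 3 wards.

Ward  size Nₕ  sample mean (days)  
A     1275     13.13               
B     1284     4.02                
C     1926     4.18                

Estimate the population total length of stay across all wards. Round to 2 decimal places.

29953.11

A: 1275·13.13 = 16740.75
B: 1284·4.02 = 5161.68
C: 1926·4.18 = 8050.68
τ̂ = Σ Nₕx̄ₕ = 29953.11.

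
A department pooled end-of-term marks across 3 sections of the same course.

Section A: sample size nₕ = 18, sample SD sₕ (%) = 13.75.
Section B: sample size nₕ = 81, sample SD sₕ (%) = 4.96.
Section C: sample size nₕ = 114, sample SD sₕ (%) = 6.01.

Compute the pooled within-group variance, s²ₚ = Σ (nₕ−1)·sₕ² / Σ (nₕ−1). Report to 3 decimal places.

A: (18−1)·13.75² = 17·189.0625 = 3214.0625
B: (81−1)·4.96² = 80·24.6016 = 1968.128
C: (114−1)·6.01² = 113·36.1201 = 4081.5713
Numerator = 9263.7618; denominator = Σ(nₕ−1) = 210.
s²ₚ = 9263.7618/210 = 44.11315... → 44.113.

44.113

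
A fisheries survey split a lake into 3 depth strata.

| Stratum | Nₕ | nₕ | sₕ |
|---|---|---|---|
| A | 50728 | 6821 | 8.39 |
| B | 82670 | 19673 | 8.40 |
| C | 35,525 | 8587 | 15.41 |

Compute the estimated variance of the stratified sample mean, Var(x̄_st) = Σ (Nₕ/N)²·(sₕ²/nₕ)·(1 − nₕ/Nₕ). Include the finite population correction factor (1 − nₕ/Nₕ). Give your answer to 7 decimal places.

0.0023876

N = 168923; Wₕ = Nₕ/N.
stratum A: (50728/168923)²·8.39²/6821·(1 − 6821/50728) = 0.0008055264
stratum B: (82670/168923)²·8.40²/19673·(1 − 19673/82670) = 0.0006546033
stratum C: (35525/168923)²·15.41²/8587·(1 − 8587/35525) = 0.0009274397
Sum = 0.0023875695 → 0.0023876.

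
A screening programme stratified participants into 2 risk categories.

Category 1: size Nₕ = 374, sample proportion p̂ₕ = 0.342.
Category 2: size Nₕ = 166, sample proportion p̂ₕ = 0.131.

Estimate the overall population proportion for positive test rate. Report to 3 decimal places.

N = 374 + 166 = 540.
Overall proportion = Σ (Nₕ/N)·p̂ₕ.
Σ Nₕp̂ₕ = 127.908 + 21.746 = 149.654.
149.654 / 540 = 0.27714... → 0.277.

0.277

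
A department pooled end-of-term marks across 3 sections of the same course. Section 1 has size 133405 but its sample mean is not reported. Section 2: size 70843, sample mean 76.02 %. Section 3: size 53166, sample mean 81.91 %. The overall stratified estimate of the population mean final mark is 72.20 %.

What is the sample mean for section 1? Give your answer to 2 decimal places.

Σ Nₕx̄ₕ = N·μ, so 133405·x̄_1 = 257414·72.20 − (70843·76.02 + 53166·81.91).
= 18585290.8 − 9740311.92 = 8844978.88.
x̄_1 = 8844978.88 / 133405 = 66.3017... → 66.30.

66.30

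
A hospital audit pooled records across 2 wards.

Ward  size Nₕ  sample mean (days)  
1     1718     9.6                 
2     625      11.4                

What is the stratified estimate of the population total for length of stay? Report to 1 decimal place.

23617.8

1: 1718·9.6 = 16492.8
2: 625·11.4 = 7125
τ̂ = Σ Nₕx̄ₕ = 23617.8.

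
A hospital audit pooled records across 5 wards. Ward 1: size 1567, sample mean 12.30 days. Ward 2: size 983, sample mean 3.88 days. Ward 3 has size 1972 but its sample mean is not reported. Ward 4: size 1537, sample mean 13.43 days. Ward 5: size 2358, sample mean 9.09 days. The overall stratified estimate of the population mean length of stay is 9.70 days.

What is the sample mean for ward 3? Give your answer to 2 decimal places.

8.36

Σ Nₕx̄ₕ = N·μ, so 1972·x̄_3 = 8417·9.70 − (1567·12.30 + 983·3.88 + 1537·13.43 + 2358·9.09).
= 81644.9 − 65164.27 = 16480.63.
x̄_3 = 16480.63 / 1972 = 8.3573... → 8.36.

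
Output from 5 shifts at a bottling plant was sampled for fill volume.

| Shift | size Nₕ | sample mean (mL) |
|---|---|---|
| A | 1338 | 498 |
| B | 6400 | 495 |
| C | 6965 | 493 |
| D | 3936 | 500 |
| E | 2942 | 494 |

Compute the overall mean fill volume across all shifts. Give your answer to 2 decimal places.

495.32

N = 1338 + 6400 + 6965 + 3936 + 2942 = 21581.
The stratified mean weights each stratum mean by its population share Nₕ/N.
Σ Nₕx̄ₕ = 1338·498 + 6400·495 + 6965·493 + 3936·500 + 2942·494 = 666324 + 3168000 + 3433745 + 1968000 + 1453348 = 10689417.
Divide by N: 10689417 / 21581 = 495.3161... → 495.32.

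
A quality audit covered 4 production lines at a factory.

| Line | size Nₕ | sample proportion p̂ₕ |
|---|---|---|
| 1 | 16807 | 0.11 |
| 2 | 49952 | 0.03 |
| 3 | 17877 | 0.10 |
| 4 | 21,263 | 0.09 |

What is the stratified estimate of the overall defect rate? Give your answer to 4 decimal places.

N = 16807 + 49952 + 17877 + 21263 = 105899.
Overall proportion = Σ (Nₕ/N)·p̂ₕ.
Σ Nₕp̂ₕ = 1848.77 + 1498.56 + 1787.7 + 1913.67 = 7048.7.
7048.7 / 105899 = 0.066561... → 0.0666.

0.0666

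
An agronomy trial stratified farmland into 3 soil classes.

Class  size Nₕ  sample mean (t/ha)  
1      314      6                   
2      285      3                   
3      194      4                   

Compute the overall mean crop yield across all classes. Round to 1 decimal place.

N = 314 + 285 + 194 = 793.
The stratified mean weights each stratum mean by its population share Nₕ/N.
Σ Nₕx̄ₕ = 314·6 + 285·3 + 194·4 = 1884 + 855 + 776 = 3515.
Divide by N: 3515 / 793 = 4.433... → 4.4.

4.4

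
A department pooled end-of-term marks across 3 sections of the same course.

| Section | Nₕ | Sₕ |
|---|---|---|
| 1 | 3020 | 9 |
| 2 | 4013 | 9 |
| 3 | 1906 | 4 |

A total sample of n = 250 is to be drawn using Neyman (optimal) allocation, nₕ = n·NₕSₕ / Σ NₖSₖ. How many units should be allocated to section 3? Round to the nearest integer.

Σ NₕSₕ = 3020·9 + 4013·9 + 1906·4 = 70921.
Share for 3: 7624/70921 = 0.10750.
n_3 = 250 × 0.10750 = 26.875... → 27.

27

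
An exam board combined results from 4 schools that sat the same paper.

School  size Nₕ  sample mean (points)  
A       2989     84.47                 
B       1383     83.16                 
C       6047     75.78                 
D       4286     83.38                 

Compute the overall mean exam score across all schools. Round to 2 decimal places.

x̄_st = (Σ Nₕx̄ₕ) / (Σ Nₕ) = (2989·84.47 + 1383·83.16 + 6047·75.78 + 4286·83.38) / 14705
= 1183099.45 / 14705 = 80.4556... → 80.46.

80.46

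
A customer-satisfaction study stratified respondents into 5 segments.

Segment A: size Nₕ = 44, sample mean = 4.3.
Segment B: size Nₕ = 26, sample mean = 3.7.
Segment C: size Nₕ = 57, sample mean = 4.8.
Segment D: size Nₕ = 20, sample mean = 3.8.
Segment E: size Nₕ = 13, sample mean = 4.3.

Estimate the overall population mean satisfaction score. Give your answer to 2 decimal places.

4.32

N = 44 + 26 + 57 + 20 + 13 = 160.
The stratified mean weights each stratum mean by its population share Nₕ/N.
Σ Nₕx̄ₕ = 44·4.3 + 26·3.7 + 57·4.8 + 20·3.8 + 13·4.3 = 189.2 + 96.2 + 273.6 + 76 + 55.9 = 690.9.
Divide by N: 690.9 / 160 = 4.3181... → 4.32.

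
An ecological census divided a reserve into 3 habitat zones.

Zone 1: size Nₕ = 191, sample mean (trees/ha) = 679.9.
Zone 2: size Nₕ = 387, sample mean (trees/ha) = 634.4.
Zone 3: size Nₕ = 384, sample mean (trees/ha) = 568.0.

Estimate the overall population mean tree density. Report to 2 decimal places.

x̄_st = (Σ Nₕx̄ₕ) / (Σ Nₕ) = (191·679.9 + 387·634.4 + 384·568.0) / 962
= 593485.7 / 962 = 616.9290... → 616.93.

616.93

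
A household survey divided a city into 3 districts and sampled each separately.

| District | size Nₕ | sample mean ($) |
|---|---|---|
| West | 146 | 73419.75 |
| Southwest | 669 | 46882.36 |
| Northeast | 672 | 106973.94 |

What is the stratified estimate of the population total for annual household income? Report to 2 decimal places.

Estimate total by summing Nₕ·x̄ₕ over strata.
146·73419.75 + 669·46882.36 + 672·106973.94 = 10719283.5 + 31364298.84 + 71886487.68 = 113970070.02.

113970070.02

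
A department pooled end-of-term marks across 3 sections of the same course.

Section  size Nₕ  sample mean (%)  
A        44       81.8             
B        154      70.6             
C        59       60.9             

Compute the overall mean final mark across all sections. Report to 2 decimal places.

70.29

N = 257; weights Wₕ = Nₕ/N = (0.1712, 0.5992, 0.2296).
x̄_st = Σ Wₕ·x̄ₕ = 0.1712·81.8 + 0.5992·70.6 + 0.2296·60.9 ≈ 70.2907...
→ 70.29.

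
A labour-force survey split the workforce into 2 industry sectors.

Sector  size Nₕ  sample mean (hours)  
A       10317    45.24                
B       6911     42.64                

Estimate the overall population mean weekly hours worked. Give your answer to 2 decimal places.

x̄_st = (Σ Nₕx̄ₕ) / (Σ Nₕ) = (10317·45.24 + 6911·42.64) / 17228
= 761426.12 / 17228 = 44.1970... → 44.20.

44.20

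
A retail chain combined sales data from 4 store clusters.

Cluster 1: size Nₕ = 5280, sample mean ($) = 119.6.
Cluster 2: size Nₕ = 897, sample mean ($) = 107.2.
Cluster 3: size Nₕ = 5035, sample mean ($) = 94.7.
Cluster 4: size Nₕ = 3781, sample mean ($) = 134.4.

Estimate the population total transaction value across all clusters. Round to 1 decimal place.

1: 5280·119.6 = 631488
2: 897·107.2 = 96158.4
3: 5035·94.7 = 476814.5
4: 3781·134.4 = 508166.4
τ̂ = Σ Nₕx̄ₕ = 1712627.3.

1712627.3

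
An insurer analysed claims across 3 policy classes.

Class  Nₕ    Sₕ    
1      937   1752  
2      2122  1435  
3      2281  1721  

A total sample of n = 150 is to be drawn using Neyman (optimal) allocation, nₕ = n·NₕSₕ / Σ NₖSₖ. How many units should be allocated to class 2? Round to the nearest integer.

53

Σ NₕSₕ = 937·1752 + 2122·1435 + 2281·1721 = 8612295.
Share for 2: 3045070/8612295 = 0.35357.
n_2 = 150 × 0.35357 = 53.036... → 53.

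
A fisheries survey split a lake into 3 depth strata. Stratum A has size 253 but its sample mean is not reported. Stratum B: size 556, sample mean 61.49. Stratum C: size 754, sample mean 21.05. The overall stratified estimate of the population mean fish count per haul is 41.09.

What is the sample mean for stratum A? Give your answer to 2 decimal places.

55.98

N = 253 + 556 + 754 = 1563.
Overall total = μ·N = 41.09·1563 = 64223.67.
Subtract the known strata: 556·61.49 + 754·21.05 = 50060.14.
Remaining total for stratum A: 64223.67 − 50060.14 = 14163.53.
Divide by its size: 14163.53 / 253 = 55.9823... → 55.98.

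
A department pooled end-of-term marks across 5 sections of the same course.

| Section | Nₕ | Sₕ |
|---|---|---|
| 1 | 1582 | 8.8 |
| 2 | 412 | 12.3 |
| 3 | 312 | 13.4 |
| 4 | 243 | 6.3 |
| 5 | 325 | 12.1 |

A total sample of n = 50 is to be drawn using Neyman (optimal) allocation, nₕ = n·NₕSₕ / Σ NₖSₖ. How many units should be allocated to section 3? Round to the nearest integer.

7

1: NₕSₕ = 1582·8.8 = 13921.6
2: NₕSₕ = 412·12.3 = 5067.6
3: NₕSₕ = 312·13.4 = 4180.8
4: NₕSₕ = 243·6.3 = 1530.9
5: NₕSₕ = 325·12.1 = 3932.5
Σ NₕSₕ = 28633.4.
n_3 = 50·4180.8/28633.4 = 7.301... → 7.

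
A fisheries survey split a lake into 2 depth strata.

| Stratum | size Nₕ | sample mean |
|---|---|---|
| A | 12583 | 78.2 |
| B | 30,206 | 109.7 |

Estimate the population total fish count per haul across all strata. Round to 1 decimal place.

4297588.8

A: 12583·78.2 = 983990.6
B: 30206·109.7 = 3313598.2
τ̂ = Σ Nₕx̄ₕ = 4297588.8.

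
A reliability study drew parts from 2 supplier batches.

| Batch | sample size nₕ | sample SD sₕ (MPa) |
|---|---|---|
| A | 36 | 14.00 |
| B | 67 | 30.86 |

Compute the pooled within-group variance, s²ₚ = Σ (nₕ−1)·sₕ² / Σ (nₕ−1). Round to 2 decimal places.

A: (36−1)·14.00² = 35·196 = 6860
B: (67−1)·30.86² = 66·952.3396 = 62854.4136
Numerator = 69714.4136; denominator = Σ(nₕ−1) = 101.
s²ₚ = 69714.4136/101 = 690.2417... → 690.24.

690.24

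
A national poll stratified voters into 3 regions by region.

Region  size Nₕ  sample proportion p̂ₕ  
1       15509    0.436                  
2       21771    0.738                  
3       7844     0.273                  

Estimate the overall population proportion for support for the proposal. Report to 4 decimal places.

0.5534

N = 15509 + 21771 + 7844 = 45124.
Overall proportion = Σ (Nₕ/N)·p̂ₕ.
Σ Nₕp̂ₕ = 6761.924 + 16066.998 + 2141.412 = 24970.334.
24970.334 / 45124 = 0.553371... → 0.5534.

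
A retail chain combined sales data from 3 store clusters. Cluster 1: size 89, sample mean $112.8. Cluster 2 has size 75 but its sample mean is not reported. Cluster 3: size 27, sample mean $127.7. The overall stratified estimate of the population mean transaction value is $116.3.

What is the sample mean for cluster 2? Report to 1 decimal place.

116.3

Σ Nₕx̄ₕ = N·μ, so 75·x̄_2 = 191·116.3 − (89·112.8 + 27·127.7).
= 22213.3 − 13487.1 = 8726.2.
x̄_2 = 8726.2 / 75 = 116.349... → 116.3.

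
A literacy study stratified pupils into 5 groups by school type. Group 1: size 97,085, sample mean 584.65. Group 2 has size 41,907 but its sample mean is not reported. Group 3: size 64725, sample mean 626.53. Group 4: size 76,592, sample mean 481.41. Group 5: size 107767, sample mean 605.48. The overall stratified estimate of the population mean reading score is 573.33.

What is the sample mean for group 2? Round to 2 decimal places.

Σ Nₕx̄ₕ = N·μ, so 41907·x̄_2 = 388076·573.33 − (97085·584.65 + 64725·626.53 + 76592·481.41 + 107767·605.48).
= 222495613.08 − 199435817.38 = 23059795.7.
x̄_2 = 23059795.7 / 41907 = 550.2612... → 550.26.

550.26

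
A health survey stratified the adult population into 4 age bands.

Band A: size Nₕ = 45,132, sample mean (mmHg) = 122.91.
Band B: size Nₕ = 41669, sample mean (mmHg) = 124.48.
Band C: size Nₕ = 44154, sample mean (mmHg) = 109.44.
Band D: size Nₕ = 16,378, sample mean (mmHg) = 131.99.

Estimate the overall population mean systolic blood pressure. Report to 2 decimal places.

N = 147333; weights Wₕ = Nₕ/N = (0.3063, 0.2828, 0.2997, 0.1112).
x̄_st = Σ Wₕ·x̄ₕ = 0.3063·122.91 + 0.2828·124.48 + 0.2997·109.44 + 0.1112·131.99 ≈ 120.3266...
→ 120.33.

120.33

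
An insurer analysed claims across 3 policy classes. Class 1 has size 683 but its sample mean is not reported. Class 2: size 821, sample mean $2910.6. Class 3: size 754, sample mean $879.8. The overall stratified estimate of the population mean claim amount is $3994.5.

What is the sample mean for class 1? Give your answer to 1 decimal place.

Σ Nₕx̄ₕ = N·μ, so 683·x̄_1 = 2258·3994.5 − (821·2910.6 + 754·879.8).
= 9019581 − 3052971.8 = 5966609.2.
x̄_1 = 5966609.2 / 683 = 8735.885... → 8735.9.

8735.9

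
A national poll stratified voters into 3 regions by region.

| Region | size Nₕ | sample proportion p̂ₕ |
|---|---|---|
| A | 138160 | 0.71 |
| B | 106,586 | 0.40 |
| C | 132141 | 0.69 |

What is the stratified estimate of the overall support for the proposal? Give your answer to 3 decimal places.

Wₕ = Nₕ/N with N = 376887: 0.3666, 0.2828, 0.3506.
p̂_st = 0.3666·0.71 + 0.2828·0.40 + 0.3506·0.69 ≈ 0.61532... → 0.615.

0.615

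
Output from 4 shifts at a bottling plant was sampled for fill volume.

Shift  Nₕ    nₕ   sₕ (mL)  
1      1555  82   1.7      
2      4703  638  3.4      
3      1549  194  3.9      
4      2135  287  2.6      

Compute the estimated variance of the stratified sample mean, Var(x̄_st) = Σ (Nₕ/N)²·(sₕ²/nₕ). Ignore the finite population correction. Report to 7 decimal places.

0.0079061

N = 9942. Term for each stratum: Wₕ²sₕ²/nₕ.
Var(x̄_st) = 0.0008621786 + 0.0040545214 + 0.0019031929 + 0.0010862081 = 0.0079061010 → 0.0079061.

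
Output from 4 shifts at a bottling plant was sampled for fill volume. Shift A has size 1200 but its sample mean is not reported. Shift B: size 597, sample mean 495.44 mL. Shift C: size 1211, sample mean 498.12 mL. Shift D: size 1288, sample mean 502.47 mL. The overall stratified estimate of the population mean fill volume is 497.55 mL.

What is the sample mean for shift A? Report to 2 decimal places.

Σ Nₕx̄ₕ = N·μ, so 1200·x̄_A = 4296·497.55 − (597·495.44 + 1211·498.12 + 1288·502.47).
= 2137474.8 − 1546182.36 = 591292.44.
x̄_A = 591292.44 / 1200 = 492.7437 → 492.74.

492.74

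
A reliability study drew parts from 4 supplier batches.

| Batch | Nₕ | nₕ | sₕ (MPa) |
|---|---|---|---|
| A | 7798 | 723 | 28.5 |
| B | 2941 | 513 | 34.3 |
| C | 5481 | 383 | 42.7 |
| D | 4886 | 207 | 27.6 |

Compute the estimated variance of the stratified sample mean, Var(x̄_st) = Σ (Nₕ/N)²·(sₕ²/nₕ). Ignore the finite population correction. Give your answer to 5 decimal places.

N = 21106; Wₕ = Nₕ/N.
batch A: (7798/21106)²·28.5²/723 = 0.15335785
batch B: (2941/21106)²·34.3²/513 = 0.04452963
batch C: (5481/21106)²·42.7²/383 = 0.32104411
batch D: (4886/21106)²·27.6²/207 = 0.19721633
Sum = 0.71614792 → 0.71615.

0.71615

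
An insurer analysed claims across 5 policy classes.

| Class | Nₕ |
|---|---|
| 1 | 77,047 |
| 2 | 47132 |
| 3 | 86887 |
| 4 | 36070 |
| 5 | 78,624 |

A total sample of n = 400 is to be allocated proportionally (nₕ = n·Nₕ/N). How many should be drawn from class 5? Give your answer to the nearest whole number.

97

N = 77047 + 47132 + 86887 + 36070 + 78624 = 325760.
n_5 = 400·78624/325760 = 96.542... → 97.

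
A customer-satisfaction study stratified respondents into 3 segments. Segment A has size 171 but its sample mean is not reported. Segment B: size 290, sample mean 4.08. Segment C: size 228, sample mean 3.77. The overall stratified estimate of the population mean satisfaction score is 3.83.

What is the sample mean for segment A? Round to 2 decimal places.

3.49

Σ Nₕx̄ₕ = N·μ, so 171·x̄_A = 689·3.83 − (290·4.08 + 228·3.77).
= 2638.87 − 2042.76 = 596.11.
x̄_A = 596.11 / 171 = 3.4860... → 3.49.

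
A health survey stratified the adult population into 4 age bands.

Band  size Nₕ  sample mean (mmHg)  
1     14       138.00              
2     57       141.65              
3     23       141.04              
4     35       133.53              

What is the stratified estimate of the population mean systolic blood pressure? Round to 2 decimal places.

N = 14 + 57 + 23 + 35 = 129.
Weight each subgroup mean by Nₕ/N and sum.
Σ Nₕx̄ₕ = 14·138.00 + 57·141.65 + 23·141.04 + 35·133.53 = 1932 + 8074.05 + 3243.92 + 4673.55 = 17923.52.
Divide by N: 17923.52 / 129 = 138.9420... → 138.94.

138.94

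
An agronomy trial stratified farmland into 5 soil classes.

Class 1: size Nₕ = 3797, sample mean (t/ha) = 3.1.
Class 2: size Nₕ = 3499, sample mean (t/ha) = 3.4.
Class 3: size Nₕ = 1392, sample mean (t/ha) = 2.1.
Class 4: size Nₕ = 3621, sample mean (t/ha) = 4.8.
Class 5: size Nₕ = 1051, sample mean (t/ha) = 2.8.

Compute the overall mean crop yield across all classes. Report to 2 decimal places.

x̄_st = (Σ Nₕx̄ₕ) / (Σ Nₕ) = (3797·3.1 + 3499·3.4 + 1392·2.1 + 3621·4.8 + 1051·2.8) / 13360
= 46914.1 / 13360 = 3.5115... → 3.51.

3.51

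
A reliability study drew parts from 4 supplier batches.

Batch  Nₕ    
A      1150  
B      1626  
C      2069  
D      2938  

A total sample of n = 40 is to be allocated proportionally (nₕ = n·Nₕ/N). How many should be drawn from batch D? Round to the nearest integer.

15

N = 1150 + 1626 + 2069 + 2938 = 7783.
n_D = 40·2938/7783 = 15.100... → 15.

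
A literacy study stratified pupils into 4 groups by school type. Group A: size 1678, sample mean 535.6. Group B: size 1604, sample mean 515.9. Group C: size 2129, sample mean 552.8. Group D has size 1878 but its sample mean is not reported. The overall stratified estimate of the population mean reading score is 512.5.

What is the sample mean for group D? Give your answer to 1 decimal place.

N = 1678 + 1604 + 2129 + 1878 = 7289.
Overall total = μ·N = 512.5·7289 = 3735612.5.
Subtract the known strata: 1678·535.6 + 1604·515.9 + 2129·552.8 = 2903151.6.
Remaining total for group D: 3735612.5 − 2903151.6 = 832460.9.
Divide by its size: 832460.9 / 1878 = 443.270... → 443.3.

443.3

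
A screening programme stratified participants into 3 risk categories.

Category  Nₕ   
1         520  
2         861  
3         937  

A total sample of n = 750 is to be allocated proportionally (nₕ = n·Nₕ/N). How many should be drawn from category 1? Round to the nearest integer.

168

Share of category 1 = 520/2318 = 0.22433.
Allocate 750 × 0.22433 = 168.248... → 168.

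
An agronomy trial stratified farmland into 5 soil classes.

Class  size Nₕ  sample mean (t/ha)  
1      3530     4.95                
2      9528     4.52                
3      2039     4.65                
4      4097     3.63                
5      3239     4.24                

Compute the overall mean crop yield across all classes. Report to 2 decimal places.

N = 22433; weights Wₕ = Nₕ/N = (0.1574, 0.4247, 0.0909, 0.1826, 0.1444).
x̄_st = Σ Wₕ·x̄ₕ = 0.1574·4.95 + 0.4247·4.52 + 0.0909·4.65 + 0.1826·3.63 + 0.1444·4.24 ≈ 4.3965...
→ 4.40.

4.40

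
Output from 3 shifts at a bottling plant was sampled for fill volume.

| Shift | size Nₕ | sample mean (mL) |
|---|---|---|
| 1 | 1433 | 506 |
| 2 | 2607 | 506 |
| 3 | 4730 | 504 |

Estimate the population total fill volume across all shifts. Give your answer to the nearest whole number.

Estimate total by summing Nₕ·x̄ₕ over strata.
1433·506 + 2607·506 + 4730·504 = 725098 + 1319142 + 2383920 = 4428160.

4428160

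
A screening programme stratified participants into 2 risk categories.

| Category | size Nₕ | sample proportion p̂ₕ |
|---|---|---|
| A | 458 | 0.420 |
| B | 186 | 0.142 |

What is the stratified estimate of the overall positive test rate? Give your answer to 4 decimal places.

0.3397

Wₕ = Nₕ/N with N = 644: 0.7112, 0.2888.
p̂_st = 0.7112·0.420 + 0.2888·0.142 ≈ 0.339708... → 0.3397.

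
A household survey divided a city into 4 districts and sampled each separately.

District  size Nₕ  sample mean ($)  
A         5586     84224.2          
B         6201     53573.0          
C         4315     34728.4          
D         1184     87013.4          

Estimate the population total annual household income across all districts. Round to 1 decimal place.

A: 5586·84224.2 = 470476381.2
B: 6201·53573.0 = 332206173
C: 4315·34728.4 = 149853046
D: 1184·87013.4 = 103023865.6
τ̂ = Σ Nₕx̄ₕ = 1055559465.8.

1055559465.8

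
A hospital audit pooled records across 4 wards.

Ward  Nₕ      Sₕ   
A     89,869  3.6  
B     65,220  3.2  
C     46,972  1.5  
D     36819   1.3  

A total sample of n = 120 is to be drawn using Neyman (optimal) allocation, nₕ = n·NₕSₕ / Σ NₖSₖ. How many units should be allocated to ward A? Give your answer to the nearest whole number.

A: NₕSₕ = 89869·3.6 = 323528.4
B: NₕSₕ = 65220·3.2 = 208704
C: NₕSₕ = 46972·1.5 = 70458
D: NₕSₕ = 36819·1.3 = 47864.7
Σ NₕSₕ = 650555.1.
n_A = 120·323528.4/650555.1 = 59.677... → 60.

60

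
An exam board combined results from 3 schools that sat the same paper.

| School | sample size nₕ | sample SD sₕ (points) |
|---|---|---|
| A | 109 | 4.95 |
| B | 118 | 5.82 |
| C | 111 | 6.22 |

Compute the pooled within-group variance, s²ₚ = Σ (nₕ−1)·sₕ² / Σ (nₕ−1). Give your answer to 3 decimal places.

32.433

A: (109−1)·4.95² = 108·24.5025 = 2646.27
B: (118−1)·5.82² = 117·33.8724 = 3963.0708
C: (111−1)·6.22² = 110·38.6884 = 4255.724
Numerator = 10865.0648; denominator = Σ(nₕ−1) = 335.
s²ₚ = 10865.0648/335 = 32.43303... → 32.433.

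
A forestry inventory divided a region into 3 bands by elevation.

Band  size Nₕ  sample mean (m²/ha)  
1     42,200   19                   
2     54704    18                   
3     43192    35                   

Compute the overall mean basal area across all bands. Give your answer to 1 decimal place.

23.5

x̄_st = (Σ Nₕx̄ₕ) / (Σ Nₕ) = (42200·19 + 54704·18 + 43192·35) / 140096
= 3298192 / 140096 = 23.542... → 23.5.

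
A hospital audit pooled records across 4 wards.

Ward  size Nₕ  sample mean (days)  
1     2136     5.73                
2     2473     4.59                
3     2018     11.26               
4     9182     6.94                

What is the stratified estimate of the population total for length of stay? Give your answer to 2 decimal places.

110036.11

1: 2136·5.73 = 12239.28
2: 2473·4.59 = 11351.07
3: 2018·11.26 = 22722.68
4: 9182·6.94 = 63723.08
τ̂ = Σ Nₕx̄ₕ = 110036.11.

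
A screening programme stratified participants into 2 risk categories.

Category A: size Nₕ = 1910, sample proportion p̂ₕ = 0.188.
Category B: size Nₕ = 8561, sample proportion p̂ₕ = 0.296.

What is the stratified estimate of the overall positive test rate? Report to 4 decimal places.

0.2763

Wₕ = Nₕ/N with N = 10471: 0.1824, 0.8176.
p̂_st = 0.1824·0.188 + 0.8176·0.296 ≈ 0.276300... → 0.2763.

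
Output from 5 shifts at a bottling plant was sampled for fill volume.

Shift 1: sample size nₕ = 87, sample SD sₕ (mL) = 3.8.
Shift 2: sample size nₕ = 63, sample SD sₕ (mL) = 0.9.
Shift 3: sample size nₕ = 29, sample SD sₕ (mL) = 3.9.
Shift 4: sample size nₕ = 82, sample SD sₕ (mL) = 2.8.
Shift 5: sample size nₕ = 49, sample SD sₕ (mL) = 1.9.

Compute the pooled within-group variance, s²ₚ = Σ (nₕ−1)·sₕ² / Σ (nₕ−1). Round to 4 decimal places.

Degrees of freedom: 86 + 62 + 28 + 81 + 48 = 305.
Σ(nₕ−1)sₕ² = 86·14.44 + 62·0.81 + 28·15.21 + 81·7.84 + 48·3.61 = 2526.26.
s²ₚ = 2526.26 / 305 = 8.282820... → 8.2828.

8.2828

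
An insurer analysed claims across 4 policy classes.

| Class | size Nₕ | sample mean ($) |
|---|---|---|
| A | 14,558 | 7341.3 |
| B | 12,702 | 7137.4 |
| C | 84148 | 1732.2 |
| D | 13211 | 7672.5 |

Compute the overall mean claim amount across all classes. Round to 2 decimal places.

x̄_st = (Σ Nₕx̄ₕ) / (Σ Nₕ) = (14558·7341.3 + 12702·7137.4 + 84148·1732.2 + 13211·7672.5) / 124619
= 444656463.3 / 124619 = 3568.1274... → 3568.13.

3568.13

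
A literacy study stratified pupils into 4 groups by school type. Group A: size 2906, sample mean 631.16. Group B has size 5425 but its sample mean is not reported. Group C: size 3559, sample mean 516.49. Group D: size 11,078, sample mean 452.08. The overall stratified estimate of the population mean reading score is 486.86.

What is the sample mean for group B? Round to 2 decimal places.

N = 2906 + 5425 + 3559 + 11078 = 22968.
Overall total = μ·N = 486.86·22968 = 11182200.48.
Subtract the known strata: 2906·631.16 + 3559·516.49 + 11078·452.08 = 8680481.11.
Remaining total for group B: 11182200.48 − 8680481.11 = 2501719.37.
Divide by its size: 2501719.37 / 5425 = 461.1464... → 461.15.

461.15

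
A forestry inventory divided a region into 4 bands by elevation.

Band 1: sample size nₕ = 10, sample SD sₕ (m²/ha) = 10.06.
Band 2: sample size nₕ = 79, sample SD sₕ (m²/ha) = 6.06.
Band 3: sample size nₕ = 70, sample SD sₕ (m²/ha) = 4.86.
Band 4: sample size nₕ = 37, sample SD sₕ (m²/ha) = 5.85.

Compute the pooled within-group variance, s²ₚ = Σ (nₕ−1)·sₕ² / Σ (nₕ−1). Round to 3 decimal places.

Degrees of freedom: 9 + 78 + 69 + 36 = 192.
Σ(nₕ−1)sₕ² = 9·101.2036 + 78·36.7236 + 69·23.6196 + 36·34.2225 = 6637.0356.
s²ₚ = 6637.0356 / 192 = 34.56789... → 34.568.

34.568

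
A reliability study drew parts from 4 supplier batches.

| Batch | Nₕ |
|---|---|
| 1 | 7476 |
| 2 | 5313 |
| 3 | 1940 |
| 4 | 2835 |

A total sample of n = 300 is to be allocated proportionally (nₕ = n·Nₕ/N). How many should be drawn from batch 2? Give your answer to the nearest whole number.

N = 7476 + 5313 + 1940 + 2835 = 17564.
n_2 = 300·5313/17564 = 90.748... → 91.

91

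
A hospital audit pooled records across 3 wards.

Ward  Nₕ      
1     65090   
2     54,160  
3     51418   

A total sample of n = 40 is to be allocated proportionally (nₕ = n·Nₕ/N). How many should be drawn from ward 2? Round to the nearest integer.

13

Share of ward 2 = 54160/170668 = 0.31734.
Allocate 40 × 0.31734 = 12.694... → 13.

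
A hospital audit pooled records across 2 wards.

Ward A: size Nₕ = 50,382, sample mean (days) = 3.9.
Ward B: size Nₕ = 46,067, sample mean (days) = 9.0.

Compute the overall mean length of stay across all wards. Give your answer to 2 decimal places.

N = 50382 + 46067 = 96449.
The stratified mean weights each stratum mean by its population share Nₕ/N.
Σ Nₕx̄ₕ = 50382·3.9 + 46067·9.0 = 196489.8 + 414603 = 611092.8.
Divide by N: 611092.8 / 96449 = 6.3359... → 6.34.

6.34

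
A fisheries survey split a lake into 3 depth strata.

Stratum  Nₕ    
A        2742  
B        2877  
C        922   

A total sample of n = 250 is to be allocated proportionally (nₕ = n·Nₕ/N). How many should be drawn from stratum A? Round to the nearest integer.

105

Share of stratum A = 2742/6541 = 0.41920.
Allocate 250 × 0.41920 = 104.800... → 105.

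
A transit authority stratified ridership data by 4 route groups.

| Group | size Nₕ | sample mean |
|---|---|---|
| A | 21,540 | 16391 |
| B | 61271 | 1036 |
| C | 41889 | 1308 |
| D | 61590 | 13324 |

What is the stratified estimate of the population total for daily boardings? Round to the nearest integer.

Estimate total by summing Nₕ·x̄ₕ over strata.
21540·16391 + 61271·1036 + 41889·1308 + 61590·13324 = 353062140 + 63476756 + 54790812 + 820625160 = 1291954868.

1291954868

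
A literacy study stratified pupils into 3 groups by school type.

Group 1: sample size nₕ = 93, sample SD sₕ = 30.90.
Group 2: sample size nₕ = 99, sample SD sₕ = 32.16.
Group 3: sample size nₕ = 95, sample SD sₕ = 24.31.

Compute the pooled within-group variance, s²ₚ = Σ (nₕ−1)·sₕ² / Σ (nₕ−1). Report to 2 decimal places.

1: (93−1)·30.90² = 92·954.81 = 87842.52
2: (99−1)·32.16² = 98·1034.2656 = 101358.0288
3: (95−1)·24.31² = 94·590.9761 = 55551.7534
Numerator = 244752.3022; denominator = Σ(nₕ−1) = 284.
s²ₚ = 244752.3022/284 = 861.8039... → 861.80.

861.80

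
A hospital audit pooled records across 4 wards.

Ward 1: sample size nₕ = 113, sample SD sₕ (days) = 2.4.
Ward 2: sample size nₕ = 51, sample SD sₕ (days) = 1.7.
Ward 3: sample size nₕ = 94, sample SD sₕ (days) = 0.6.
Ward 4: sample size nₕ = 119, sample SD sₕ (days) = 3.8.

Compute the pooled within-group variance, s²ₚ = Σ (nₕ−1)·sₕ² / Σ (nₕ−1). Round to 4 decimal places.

Degrees of freedom: 112 + 50 + 93 + 118 = 373.
Σ(nₕ−1)sₕ² = 112·5.76 + 50·2.89 + 93·0.36 + 118·14.44 = 2527.02.
s²ₚ = 2527.02 / 373 = 6.774853... → 6.7749.

6.7749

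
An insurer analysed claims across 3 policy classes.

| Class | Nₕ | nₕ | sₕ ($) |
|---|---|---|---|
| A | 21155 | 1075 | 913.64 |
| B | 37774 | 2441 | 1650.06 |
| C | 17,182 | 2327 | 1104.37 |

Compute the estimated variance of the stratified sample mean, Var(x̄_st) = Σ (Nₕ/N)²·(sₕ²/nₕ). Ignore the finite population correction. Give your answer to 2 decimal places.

361.44

N = 76111. Term for each stratum: Wₕ²sₕ²/nₕ.
Var(x̄_st) = 59.98918 + 274.74057 + 26.71071 = 361.44046 → 361.44.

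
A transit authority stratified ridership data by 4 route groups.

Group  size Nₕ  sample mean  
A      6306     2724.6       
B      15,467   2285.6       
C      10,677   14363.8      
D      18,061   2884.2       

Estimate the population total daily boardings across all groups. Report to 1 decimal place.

257986531.6

A: 6306·2724.6 = 17181327.6
B: 15467·2285.6 = 35351375.2
C: 10677·14363.8 = 153362292.6
D: 18061·2884.2 = 52091536.2
τ̂ = Σ Nₕx̄ₕ = 257986531.6.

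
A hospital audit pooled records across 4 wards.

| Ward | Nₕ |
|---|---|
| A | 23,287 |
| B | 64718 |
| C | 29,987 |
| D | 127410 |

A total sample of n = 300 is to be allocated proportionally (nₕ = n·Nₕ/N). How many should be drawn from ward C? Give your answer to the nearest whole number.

37

N = 23287 + 64718 + 29987 + 127410 = 245402.
n_C = 300·29987/245402 = 36.659... → 37.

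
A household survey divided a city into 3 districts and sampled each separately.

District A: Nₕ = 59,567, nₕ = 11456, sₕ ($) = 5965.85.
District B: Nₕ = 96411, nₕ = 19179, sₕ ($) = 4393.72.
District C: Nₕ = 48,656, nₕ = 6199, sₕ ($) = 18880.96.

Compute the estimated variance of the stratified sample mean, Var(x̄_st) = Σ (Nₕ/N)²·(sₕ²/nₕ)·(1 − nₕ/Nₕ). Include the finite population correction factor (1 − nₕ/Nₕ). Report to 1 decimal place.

N = 204634. Term for each stratum: Wₕ²sₕ²/nₕ·(1−nₕ/Nₕ).
Var(x̄_st) = 212.6210 + 178.9811 + 2836.9823 = 3228.5844 → 3228.6.

3228.6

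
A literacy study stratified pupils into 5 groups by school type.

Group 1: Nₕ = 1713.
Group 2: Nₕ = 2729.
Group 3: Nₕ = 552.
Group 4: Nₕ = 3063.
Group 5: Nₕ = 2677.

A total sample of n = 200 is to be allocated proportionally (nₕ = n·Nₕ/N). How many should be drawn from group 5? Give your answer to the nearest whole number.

50

N = 1713 + 2729 + 552 + 3063 + 2677 = 10734.
n_5 = 200·2677/10734 = 49.879... → 50.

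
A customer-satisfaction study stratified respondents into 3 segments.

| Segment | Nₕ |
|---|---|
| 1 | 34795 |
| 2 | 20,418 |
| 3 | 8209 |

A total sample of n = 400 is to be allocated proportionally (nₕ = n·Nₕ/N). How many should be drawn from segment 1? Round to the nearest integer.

219

Share of segment 1 = 34795/63422 = 0.54863.
Allocate 400 × 0.54863 = 219.451... → 219.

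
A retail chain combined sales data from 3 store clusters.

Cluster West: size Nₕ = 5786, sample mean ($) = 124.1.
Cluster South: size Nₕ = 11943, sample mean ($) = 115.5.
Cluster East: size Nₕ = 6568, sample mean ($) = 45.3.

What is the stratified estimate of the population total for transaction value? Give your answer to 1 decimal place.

West: 5786·124.1 = 718042.6
South: 11943·115.5 = 1379416.5
East: 6568·45.3 = 297530.4
τ̂ = Σ Nₕx̄ₕ = 2394989.5.

2394989.5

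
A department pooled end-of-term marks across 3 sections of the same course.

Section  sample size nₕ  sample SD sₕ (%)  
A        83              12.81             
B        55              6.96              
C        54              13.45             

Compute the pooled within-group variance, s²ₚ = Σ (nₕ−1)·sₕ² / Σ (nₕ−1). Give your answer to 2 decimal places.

Degrees of freedom: 82 + 54 + 53 = 189.
Σ(nₕ−1)sₕ² = 82·164.0961 + 54·48.4416 + 53·180.9025 = 25659.5591.
s²ₚ = 25659.5591 / 189 = 135.7649... → 135.76.

135.76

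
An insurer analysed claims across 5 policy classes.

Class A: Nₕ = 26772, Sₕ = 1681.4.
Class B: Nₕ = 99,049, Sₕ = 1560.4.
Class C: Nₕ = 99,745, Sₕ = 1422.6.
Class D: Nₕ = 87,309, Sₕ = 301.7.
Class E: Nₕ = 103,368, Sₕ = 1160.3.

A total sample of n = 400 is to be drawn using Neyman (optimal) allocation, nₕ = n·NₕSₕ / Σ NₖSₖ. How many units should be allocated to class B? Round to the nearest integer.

A: NₕSₕ = 26772·1681.4 = 45014440.8
B: NₕSₕ = 99049·1560.4 = 154556059.6
C: NₕSₕ = 99745·1422.6 = 141897237
D: NₕSₕ = 87309·301.7 = 26341125.3
E: NₕSₕ = 103368·1160.3 = 119937890.4
Σ NₕSₕ = 487746753.1.
n_B = 400·154556059.6/487746753.1 = 126.751... → 127.

127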